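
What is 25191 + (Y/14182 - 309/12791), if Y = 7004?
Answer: 2284891015334/90700981 ≈ 25191.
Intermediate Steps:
25191 + (Y/14182 - 309/12791) = 25191 + (7004/14182 - 309/12791) = 25191 + (7004*(1/14182) - 309*1/12791) = 25191 + (3502/7091 - 309/12791) = 25191 + 42602963/90700981 = 2284891015334/90700981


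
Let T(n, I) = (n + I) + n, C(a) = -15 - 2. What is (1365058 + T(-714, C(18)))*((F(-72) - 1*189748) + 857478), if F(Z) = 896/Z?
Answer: 8194575051754/9 ≈ 9.1051e+11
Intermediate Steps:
C(a) = -17
T(n, I) = I + 2*n (T(n, I) = (I + n) + n = I + 2*n)
(1365058 + T(-714, C(18)))*((F(-72) - 1*189748) + 857478) = (1365058 + (-17 + 2*(-714)))*((896/(-72) - 1*189748) + 857478) = (1365058 + (-17 - 1428))*((896*(-1/72) - 189748) + 857478) = (1365058 - 1445)*((-112/9 - 189748) + 857478) = 1363613*(-1707844/9 + 857478) = 1363613*(6009458/9) = 8194575051754/9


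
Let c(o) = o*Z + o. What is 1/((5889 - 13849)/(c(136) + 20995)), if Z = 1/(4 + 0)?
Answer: -4233/1592 ≈ -2.6589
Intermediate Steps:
Z = ¼ (Z = 1/4 = ¼ ≈ 0.25000)
c(o) = 5*o/4 (c(o) = o*(¼) + o = o/4 + o = 5*o/4)
1/((5889 - 13849)/(c(136) + 20995)) = 1/((5889 - 13849)/((5/4)*136 + 20995)) = 1/(-7960/(170 + 20995)) = 1/(-7960/21165) = 1/(-7960*1/21165) = 1/(-1592/4233) = -4233/1592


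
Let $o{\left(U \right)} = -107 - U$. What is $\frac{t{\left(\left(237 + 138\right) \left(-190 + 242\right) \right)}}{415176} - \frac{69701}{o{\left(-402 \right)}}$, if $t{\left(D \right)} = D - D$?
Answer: $- \frac{69701}{295} \approx -236.27$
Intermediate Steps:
$t{\left(D \right)} = 0$
$\frac{t{\left(\left(237 + 138\right) \left(-190 + 242\right) \right)}}{415176} - \frac{69701}{o{\left(-402 \right)}} = \frac{0}{415176} - \frac{69701}{-107 - -402} = 0 \cdot \frac{1}{415176} - \frac{69701}{-107 + 402} = 0 - \frac{69701}{295} = - \frac{69701}{295}$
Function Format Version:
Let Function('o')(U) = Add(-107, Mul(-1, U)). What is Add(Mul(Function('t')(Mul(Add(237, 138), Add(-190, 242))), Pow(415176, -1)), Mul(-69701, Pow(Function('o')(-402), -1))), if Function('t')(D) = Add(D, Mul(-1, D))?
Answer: Rational(-69701, 295) ≈ -236.27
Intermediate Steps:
Function('t')(D) = 0
Add(Mul(Function('t')(Mul(Add(237, 138), Add(-190, 242))), Pow(415176, -1)), Mul(-69701, Pow(Function('o')(-402), -1))) = Add(Mul(0, Pow(415176, -1)), Mul(-69701, Pow(Add(-107, Mul(-1, -402)), -1))) = Add(Mul(0, Rational(1, 415176)), Mul(-69701, Pow(Add(-107, 402), -1))) = Add(0, Mul(-69701, Pow(295, -1))) = Add(0, Mul(-69701, Rational(1, 295))) = Add(0, Rational(-69701, 295)) = Rational(-69701, 295)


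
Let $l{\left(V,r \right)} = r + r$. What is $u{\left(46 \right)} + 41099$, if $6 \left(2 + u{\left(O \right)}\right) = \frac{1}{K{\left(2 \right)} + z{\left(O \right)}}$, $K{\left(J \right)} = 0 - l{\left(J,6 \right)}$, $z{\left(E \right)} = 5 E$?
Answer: $\frac{53754877}{1308} \approx 41097.0$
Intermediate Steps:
$l{\left(V,r \right)} = 2 r$
$K{\left(J \right)} = -12$ ($K{\left(J \right)} = 0 - 2 \cdot 6 = 0 - 12 = -12$)
$u{\left(O \right)} = -2 + \frac{1}{6 \left(-12 + 5 O\right)}$
$u{\left(46 \right)} + 41099 = \frac{5 \left(29 - 552\right)}{6 \left(-12 + 5 \cdot 46\right)} + 41099 = \frac{5 \left(29 - 552\right)}{6 \left(-12 + 230\right)} + 41099 = \frac{5}{6} \cdot \frac{1}{218} \left(-523\right) + 41099 = - \frac{2615}{1308} + 41099 = \frac{53754877}{1308}$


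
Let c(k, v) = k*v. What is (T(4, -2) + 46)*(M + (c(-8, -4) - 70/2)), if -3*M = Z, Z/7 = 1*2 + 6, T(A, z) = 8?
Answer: -1170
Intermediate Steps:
Z = 56 (Z = 7*(1*2 + 6) = 7*(2 + 6) = 7*8 = 56)
M = -56/3 (M = -⅓*56 = -56/3 ≈ -18.667)
(T(4, -2) + 46)*(M + (c(-8, -4) - 70/2)) = (8 + 46)*(-56/3 + (-8*(-4) - 70/2)) = 54*(-56/3 + (32 - 70*½)) = 54*(-56/3 + (32 - 35)) = 54*(-56/3 - 3) = 54*(-65/3) = -1170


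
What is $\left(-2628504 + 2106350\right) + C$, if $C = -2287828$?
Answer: $-2809982$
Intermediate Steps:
$\left(-2628504 + 2106350\right) + C = \left(-2628504 + 2106350\right) - 2287828 = -522154 - 2287828 = -2809982$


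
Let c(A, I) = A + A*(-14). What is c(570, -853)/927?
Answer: -2470/309 ≈ -7.9935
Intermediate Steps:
c(A, I) = -13*A (c(A, I) = A - 14*A = -13*A)
c(570, -853)/927 = -13*570/927 = -7410*1/927 = -2470/309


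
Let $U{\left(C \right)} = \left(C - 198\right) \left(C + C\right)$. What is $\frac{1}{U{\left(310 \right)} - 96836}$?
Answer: $- \frac{1}{27396} \approx -3.6502 \cdot 10^{-5}$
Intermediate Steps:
$U{\left(C \right)} = 2 C \left(-198 + C\right)$ ($U{\left(C \right)} = \left(-198 + C\right) 2 C = 2 C \left(-198 + C\right)$)
$\frac{1}{U{\left(310 \right)} - 96836} = \frac{1}{2 \cdot 310 \left(-198 + 310\right) - 96836} = \frac{1}{2 \cdot 310 \cdot 112 - 96836} = \frac{1}{69440 - 96836} = \frac{1}{-27396} = - \frac{1}{27396}$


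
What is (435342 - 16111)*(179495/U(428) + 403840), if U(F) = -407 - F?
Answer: 28258425282011/167 ≈ 1.6921e+11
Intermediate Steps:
(435342 - 16111)*(179495/U(428) + 403840) = (435342 - 16111)*(179495/(-407 - 1*428) + 403840) = 419231*(179495/(-407 - 428) + 403840) = 419231*(179495/(-835) + 403840) = 419231*(179495*(-1/835) + 403840) = 419231*(-35899/167 + 403840) = 419231*(67405381/167) = 28258425282011/167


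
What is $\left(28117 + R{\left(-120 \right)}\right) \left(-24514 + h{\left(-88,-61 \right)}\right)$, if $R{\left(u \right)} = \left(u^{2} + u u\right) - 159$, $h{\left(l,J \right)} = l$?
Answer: $-1396360316$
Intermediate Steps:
$R{\left(u \right)} = -159 + 2 u^{2}$ ($R{\left(u \right)} = \left(u^{2} + u^{2}\right) - 159 = 2 u^{2} - 159 = -159 + 2 u^{2}$)
$\left(28117 + R{\left(-120 \right)}\right) \left(-24514 + h{\left(-88,-61 \right)}\right) = \left(28117 - \left(159 - 2 \left(-120\right)^{2}\right)\right) \left(-24514 - 88\right) = \left(28117 + \left(-159 + 2 \cdot 14400\right)\right) \left(-24602\right) = \left(28117 + \left(-159 + 28800\right)\right) \left(-24602\right) = \left(28117 + 28641\right) \left(-24602\right) = 56758 \left(-24602\right) = -1396360316$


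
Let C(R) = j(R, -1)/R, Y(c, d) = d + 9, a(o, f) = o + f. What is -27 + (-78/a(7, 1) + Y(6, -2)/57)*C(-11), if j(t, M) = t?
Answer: -8351/228 ≈ -36.627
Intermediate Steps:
a(o, f) = f + o
Y(c, d) = 9 + d
C(R) = 1 (C(R) = R/R = 1)
-27 + (-78/a(7, 1) + Y(6, -2)/57)*C(-11) = -27 + (-78/(1 + 7) + (9 - 2)/57)*1 = -27 + (-78/8 + 7*(1/57))*1 = -27 + (-78*⅛ + 7/57)*1 = -27 + (-39/4 + 7/57)*1 = -27 - 2195/228*1 = -27 - 2195/228 = -8351/228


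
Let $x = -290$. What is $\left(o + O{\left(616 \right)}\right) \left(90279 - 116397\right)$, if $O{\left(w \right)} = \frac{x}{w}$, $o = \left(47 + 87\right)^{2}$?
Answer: $- \frac{72220226877}{154} \approx -4.6896 \cdot 10^{8}$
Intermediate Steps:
$o = 17956$ ($o = 134^{2} = 17956$)
$O{\left(w \right)} = - \frac{290}{w}$
$\left(o + O{\left(616 \right)}\right) \left(90279 - 116397\right) = \left(17956 - \frac{290}{616}\right) \left(90279 - 116397\right) = \left(17956 - \frac{145}{308}\right) \left(-26118\right) = \frac{5530303}{308} \left(-26118\right) = - \frac{72220226877}{154}$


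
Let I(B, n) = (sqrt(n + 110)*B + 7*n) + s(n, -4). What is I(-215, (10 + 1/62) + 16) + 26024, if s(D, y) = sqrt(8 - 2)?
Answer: 1624779/62 + sqrt(6) - 645*sqrt(58094)/62 ≈ 23701.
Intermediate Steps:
s(D, y) = sqrt(6)
I(B, n) = sqrt(6) + 7*n + B*sqrt(110 + n) (I(B, n) = (sqrt(n + 110)*B + 7*n) + sqrt(6) = (sqrt(110 + n)*B + 7*n) + sqrt(6) = (B*sqrt(110 + n) + 7*n) + sqrt(6) = (7*n + B*sqrt(110 + n)) + sqrt(6) = sqrt(6) + 7*n + B*sqrt(110 + n))
I(-215, (10 + 1/62) + 16) + 26024 = (sqrt(6) + 7*((10 + 1/62) + 16) - 215*sqrt(110 + ((10 + 1/62) + 16))) + 26024 = (sqrt(6) + 7*(621/62 + 16) - 215*sqrt(110 + (621/62 + 16))) + 26024 = (sqrt(6) + 7*(1613/62) - 215*sqrt(110 + 1613/62)) + 26024 = (sqrt(6) + 11291/62 - 645*sqrt(58094)/62) + 26024 = (11291/62 + sqrt(6) - 645*sqrt(58094)/62) + 26024 = 1624779/62 + sqrt(6) - 645*sqrt(58094)/62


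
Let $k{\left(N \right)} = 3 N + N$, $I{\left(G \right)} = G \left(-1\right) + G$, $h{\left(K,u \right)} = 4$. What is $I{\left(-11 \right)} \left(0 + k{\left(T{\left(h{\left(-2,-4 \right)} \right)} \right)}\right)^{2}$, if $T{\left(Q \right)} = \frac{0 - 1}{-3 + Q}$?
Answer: $0$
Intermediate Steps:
$T{\left(Q \right)} = - \frac{1}{-3 + Q}$
$I{\left(G \right)} = 0$ ($I{\left(G \right)} = - G + G = 0$)
$k{\left(N \right)} = 4 N$
$I{\left(-11 \right)} \left(0 + k{\left(T{\left(h{\left(-2,-4 \right)} \right)} \right)}\right)^{2} = 0 \left(0 + 4 \left(- \frac{1}{-3 + 4}\right)\right)^{2} = 0 \left(0 + 4 \left(- 1^{-1}\right)\right)^{2} = 0 \left(0 + 4 \left(\left(-1\right) 1\right)\right)^{2} = 0 \left(0 + 4 \left(-1\right)\right)^{2} = 0 \left(0 - 4\right)^{2} = 0 \left(-4\right)^{2} = 0 \cdot 16 = 0$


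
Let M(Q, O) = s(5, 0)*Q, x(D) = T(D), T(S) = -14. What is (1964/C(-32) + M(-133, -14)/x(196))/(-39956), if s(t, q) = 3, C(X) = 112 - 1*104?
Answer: -137/19978 ≈ -0.0068575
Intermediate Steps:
C(X) = 8 (C(X) = 112 - 104 = 8)
x(D) = -14
M(Q, O) = 3*Q
(1964/C(-32) + M(-133, -14)/x(196))/(-39956) = (1964/8 + (3*(-133))/(-14))/(-39956) = (1964*(⅛) - 399*(-1/14))*(-1/39956) = (491/2 + 57/2)*(-1/39956) = 274*(-1/39956) = -137/19978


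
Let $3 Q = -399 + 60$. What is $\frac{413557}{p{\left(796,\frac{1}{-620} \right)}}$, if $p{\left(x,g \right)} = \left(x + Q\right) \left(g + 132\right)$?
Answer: $\frac{256405340}{55896037} \approx 4.5872$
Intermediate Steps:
$Q = -113$ ($Q = \frac{-399 + 60}{3} = \frac{1}{3} \left(-339\right) = -113$)
$p{\left(x,g \right)} = \left(-113 + x\right) \left(132 + g\right)$ ($p{\left(x,g \right)} = \left(x - 113\right) \left(g + 132\right) = \left(-113 + x\right) \left(132 + g\right)$)
$\frac{413557}{p{\left(796,\frac{1}{-620} \right)}} = \frac{413557}{-14916 - \frac{113}{-620} + 132 \cdot 796 + \frac{1}{-620} \cdot 796} = \frac{413557}{-14916 - - \frac{113}{620} + 105072 - \frac{199}{155}} = \frac{413557}{-14916 + \frac{113}{620} + 105072 - \frac{199}{155}} = \frac{413557}{\frac{55896037}{620}} = 413557 \cdot \frac{620}{55896037} = \frac{256405340}{55896037}$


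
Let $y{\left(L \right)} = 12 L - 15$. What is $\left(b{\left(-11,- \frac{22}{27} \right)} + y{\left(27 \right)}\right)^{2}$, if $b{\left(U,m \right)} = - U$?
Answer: $102400$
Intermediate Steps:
$y{\left(L \right)} = -15 + 12 L$
$\left(b{\left(-11,- \frac{22}{27} \right)} + y{\left(27 \right)}\right)^{2} = \left(\left(-1\right) \left(-11\right) + \left(-15 + 12 \cdot 27\right)\right)^{2} = \left(11 + \left(-15 + 324\right)\right)^{2} = \left(11 + 309\right)^{2} = 320^{2} = 102400$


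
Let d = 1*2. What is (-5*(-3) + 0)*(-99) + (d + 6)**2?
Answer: -1421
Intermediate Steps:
d = 2
(-5*(-3) + 0)*(-99) + (d + 6)**2 = (-5*(-3) + 0)*(-99) + (2 + 6)**2 = (15 + 0)*(-99) + 8**2 = 15*(-99) + 64 = -1485 + 64 = -1421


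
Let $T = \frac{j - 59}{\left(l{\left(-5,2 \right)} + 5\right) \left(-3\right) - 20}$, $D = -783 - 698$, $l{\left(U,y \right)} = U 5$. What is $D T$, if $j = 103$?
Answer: $- \frac{16291}{10} \approx -1629.1$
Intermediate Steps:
$l{\left(U,y \right)} = 5 U$
$D = -1481$ ($D = -783 - 698 = -1481$)
$T = \frac{11}{10}$ ($T = \frac{103 - 59}{\left(5 \left(-5\right) + 5\right) \left(-3\right) - 20} = \frac{44}{\left(-25 + 5\right) \left(-3\right) - 20} = \frac{44}{\left(-20\right) \left(-3\right) - 20} = \frac{44}{60 - 20} = \frac{44}{40} = 44 \cdot \frac{1}{40} = \frac{11}{10} \approx 1.1$)
$D T = \left(-1481\right) \frac{11}{10} = - \frac{16291}{10}$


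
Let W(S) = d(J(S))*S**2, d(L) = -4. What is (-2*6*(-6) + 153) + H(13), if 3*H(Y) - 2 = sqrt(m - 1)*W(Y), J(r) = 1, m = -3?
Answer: 677/3 - 1352*I/3 ≈ 225.67 - 450.67*I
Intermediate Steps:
W(S) = -4*S**2
H(Y) = 2/3 - 8*I*Y**2/3 (H(Y) = 2/3 + (sqrt(-3 - 1)*(-4*Y**2))/3 = 2/3 + (sqrt(-4)*(-4*Y**2))/3 = 2/3 + ((2*I)*(-4*Y**2))/3 = 2/3 + (-8*I*Y**2)/3 = 2/3 - 8*I*Y**2/3)
(-2*6*(-6) + 153) + H(13) = (-2*6*(-6) + 153) + (2/3 - 8/3*I*13**2) = (-12*(-6) + 153) + (2/3 - 8/3*I*169) = (72 + 153) + (2/3 - 1352*I/3) = 225 + (2/3 - 1352*I/3) = 677/3 - 1352*I/3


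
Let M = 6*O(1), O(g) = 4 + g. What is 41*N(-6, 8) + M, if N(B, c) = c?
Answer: 358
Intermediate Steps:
M = 30 (M = 6*(4 + 1) = 6*5 = 30)
41*N(-6, 8) + M = 41*8 + 30 = 328 + 30 = 358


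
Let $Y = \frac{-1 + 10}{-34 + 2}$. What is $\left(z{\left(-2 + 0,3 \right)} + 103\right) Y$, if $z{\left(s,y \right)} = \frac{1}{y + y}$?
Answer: $- \frac{1857}{64} \approx -29.016$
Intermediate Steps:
$z{\left(s,y \right)} = \frac{1}{2 y}$
$Y = - \frac{9}{32}$ ($Y = \frac{9}{-32} = 9 \left(- \frac{1}{32}\right) = - \frac{9}{32} \approx -0.28125$)
$\left(z{\left(-2 + 0,3 \right)} + 103\right) Y = \left(\frac{1}{2 \cdot 3} + 103\right) \left(- \frac{9}{32}\right) = \left(\frac{1}{2} \cdot \frac{1}{3} + 103\right) \left(- \frac{9}{32}\right) = \left(\frac{1}{6} + 103\right) \left(- \frac{9}{32}\right) = \frac{619}{6} \left(- \frac{9}{32}\right) = - \frac{1857}{64}$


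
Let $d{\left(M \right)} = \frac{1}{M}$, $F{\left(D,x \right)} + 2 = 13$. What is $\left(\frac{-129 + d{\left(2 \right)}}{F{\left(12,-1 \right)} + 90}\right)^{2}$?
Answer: $\frac{66049}{40804} \approx 1.6187$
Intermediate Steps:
$F{\left(D,x \right)} = 11$ ($F{\left(D,x \right)} = -2 + 13 = 11$)
$\left(\frac{-129 + d{\left(2 \right)}}{F{\left(12,-1 \right)} + 90}\right)^{2} = \left(\frac{-129 + \frac{1}{2}}{11 + 90}\right)^{2} = \left(\frac{-129 + \frac{1}{2}}{101}\right)^{2} = \left(\left(- \frac{257}{2}\right) \frac{1}{101}\right)^{2} = \left(- \frac{257}{202}\right)^{2} = \frac{66049}{40804}$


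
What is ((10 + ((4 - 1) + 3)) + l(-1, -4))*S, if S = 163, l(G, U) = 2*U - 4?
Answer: 652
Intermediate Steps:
l(G, U) = -4 + 2*U
((10 + ((4 - 1) + 3)) + l(-1, -4))*S = ((10 + ((4 - 1) + 3)) + (-4 + 2*(-4)))*163 = ((10 + (3 + 3)) + (-4 - 8))*163 = ((10 + 6) - 12)*163 = (16 - 12)*163 = 4*163 = 652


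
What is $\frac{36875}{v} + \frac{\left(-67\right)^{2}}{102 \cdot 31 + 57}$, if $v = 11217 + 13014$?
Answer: $\frac{75824528}{25999863} \approx 2.9163$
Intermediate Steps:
$v = 24231$
$\frac{36875}{v} + \frac{\left(-67\right)^{2}}{102 \cdot 31 + 57} = \frac{36875}{24231} + \frac{\left(-67\right)^{2}}{102 \cdot 31 + 57} = 36875 \cdot \frac{1}{24231} + \frac{4489}{3162 + 57} = \frac{36875}{24231} + \frac{4489}{3219} = \frac{75824528}{25999863}$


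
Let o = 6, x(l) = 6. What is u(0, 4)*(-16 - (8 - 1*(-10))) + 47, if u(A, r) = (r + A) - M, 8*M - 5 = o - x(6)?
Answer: -271/4 ≈ -67.750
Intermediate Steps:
M = 5/8 (M = 5/8 + (6 - 1*6)/8 = 5/8 + (6 - 6)/8 = 5/8 + (⅛)*0 = 5/8 + 0 = 5/8 ≈ 0.62500)
u(A, r) = -5/8 + A + r (u(A, r) = (r + A) - 1*5/8 = (A + r) - 5/8 = -5/8 + A + r)
u(0, 4)*(-16 - (8 - 1*(-10))) + 47 = (-5/8 + 0 + 4)*(-16 - (8 - 1*(-10))) + 47 = 27*(-16 - (8 + 10))/8 + 47 = 27*(-16 - 1*18)/8 + 47 = 27*(-16 - 18)/8 + 47 = (27/8)*(-34) + 47 = -459/4 + 47 = -271/4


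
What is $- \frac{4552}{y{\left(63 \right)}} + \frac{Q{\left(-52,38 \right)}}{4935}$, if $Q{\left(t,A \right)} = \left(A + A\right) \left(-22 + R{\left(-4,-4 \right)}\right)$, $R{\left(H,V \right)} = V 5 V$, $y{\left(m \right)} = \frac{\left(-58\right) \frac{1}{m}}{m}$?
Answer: $\frac{44580173972}{143115} \approx 3.115 \cdot 10^{5}$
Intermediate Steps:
$y{\left(m \right)} = - \frac{58}{m^{2}}$
$R{\left(H,V \right)} = 5 V^{2}$ ($R{\left(H,V \right)} = 5 V V = 5 V^{2}$)
$Q{\left(t,A \right)} = 116 A$ ($Q{\left(t,A \right)} = \left(A + A\right) \left(-22 + 5 \left(-4\right)^{2}\right) = 2 A \left(-22 + 5 \cdot 16\right) = 2 A \left(-22 + 80\right) = 2 A 58 = 116 A$)
$- \frac{4552}{y{\left(63 \right)}} + \frac{Q{\left(-52,38 \right)}}{4935} = - \frac{4552}{\left(-58\right) \frac{1}{3969}} + \frac{116 \cdot 38}{4935} = - \frac{4552}{\left(-58\right) \frac{1}{3969}} + 4408 \cdot \frac{1}{4935} = - \frac{4552}{- \frac{58}{3969}} + \frac{4408}{4935} = \left(-4552\right) \left(- \frac{3969}{58}\right) + \frac{4408}{4935} = \frac{9033444}{29} + \frac{4408}{4935} = \frac{44580173972}{143115}$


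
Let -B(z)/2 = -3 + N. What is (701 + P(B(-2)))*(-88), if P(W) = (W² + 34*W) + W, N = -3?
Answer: -111320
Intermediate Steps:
B(z) = 12 (B(z) = -2*(-3 - 3) = -2*(-6) = 12)
P(W) = W² + 35*W
(701 + P(B(-2)))*(-88) = (701 + 12*(35 + 12))*(-88) = (701 + 12*47)*(-88) = (701 + 564)*(-88) = 1265*(-88) = -111320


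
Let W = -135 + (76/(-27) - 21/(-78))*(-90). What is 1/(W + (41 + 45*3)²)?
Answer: 39/1211734 ≈ 3.2185e-5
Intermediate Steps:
W = 3670/39 (W = -135 + (76*(-1/27) - 21*(-1/78))*(-90) = -135 + (-76/27 + 7/26)*(-90) = -135 - 1787/702*(-90) = -135 + 8935/39 = 3670/39 ≈ 94.103)
1/(W + (41 + 45*3)²) = 1/(3670/39 + (41 + 45*3)²) = 1/(3670/39 + (41 + 135)²) = 1/(3670/39 + 176²) = 1/(3670/39 + 30976) = 1/(1211734/39) = 39/1211734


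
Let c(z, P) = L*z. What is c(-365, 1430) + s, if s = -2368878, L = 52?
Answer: -2387858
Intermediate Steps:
c(z, P) = 52*z
c(-365, 1430) + s = 52*(-365) - 2368878 = -18980 - 2368878 = -2387858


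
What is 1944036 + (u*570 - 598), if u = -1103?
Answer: 1314728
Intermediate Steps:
1944036 + (u*570 - 598) = 1944036 + (-1103*570 - 598) = 1944036 + (-628710 - 598) = 1944036 - 629308 = 1314728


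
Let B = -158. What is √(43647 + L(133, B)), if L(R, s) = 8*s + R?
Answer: 6*√1181 ≈ 206.19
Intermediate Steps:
L(R, s) = R + 8*s
√(43647 + L(133, B)) = √(43647 + (133 + 8*(-158))) = √(43647 + (133 - 1264)) = √(43647 - 1131) = √42516 = 6*√1181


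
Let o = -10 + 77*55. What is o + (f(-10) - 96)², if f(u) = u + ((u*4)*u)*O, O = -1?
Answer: 260261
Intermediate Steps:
f(u) = u - 4*u² (f(u) = u + ((u*4)*u)*(-1) = u + ((4*u)*u)*(-1) = u + (4*u²)*(-1) = u - 4*u²)
o = 4225 (o = -10 + 4235 = 4225)
o + (f(-10) - 96)² = 4225 + (-10*(1 - 4*(-10)) - 96)² = 4225 + (-10*(1 + 40) - 96)² = 4225 + (-10*41 - 96)² = 4225 + (-410 - 96)² = 4225 + (-506)² = 4225 + 256036 = 260261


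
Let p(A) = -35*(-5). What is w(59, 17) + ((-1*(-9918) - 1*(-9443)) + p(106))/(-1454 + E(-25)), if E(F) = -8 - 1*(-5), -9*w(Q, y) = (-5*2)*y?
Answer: 71866/13113 ≈ 5.4805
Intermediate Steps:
w(Q, y) = 10*y/9 (w(Q, y) = -(-5*2)*y/9 = -(-10)*y/9 = 10*y/9)
E(F) = -3 (E(F) = -8 + 5 = -3)
p(A) = 175
w(59, 17) + ((-1*(-9918) - 1*(-9443)) + p(106))/(-1454 + E(-25)) = (10/9)*17 + ((-1*(-9918) - 1*(-9443)) + 175)/(-1454 - 3) = 170/9 + ((9918 + 9443) + 175)/(-1457) = 170/9 + (19361 + 175)*(-1/1457) = 170/9 + 19536*(-1/1457) = 170/9 - 19536/1457 = 71866/13113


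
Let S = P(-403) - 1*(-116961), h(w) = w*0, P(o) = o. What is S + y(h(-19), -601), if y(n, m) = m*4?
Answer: 114154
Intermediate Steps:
h(w) = 0
y(n, m) = 4*m
S = 116558 (S = -403 - 1*(-116961) = -403 + 116961 = 116558)
S + y(h(-19), -601) = 116558 + 4*(-601) = 116558 - 2404 = 114154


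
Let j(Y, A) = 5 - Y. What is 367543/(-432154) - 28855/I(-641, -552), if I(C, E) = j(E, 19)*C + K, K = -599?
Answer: -59488402339/77276913972 ≈ -0.76981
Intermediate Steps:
I(C, E) = -599 + C*(5 - E) (I(C, E) = (5 - E)*C - 599 = C*(5 - E) - 599 = -599 + C*(5 - E))
367543/(-432154) - 28855/I(-641, -552) = 367543/(-432154) - 28855/(-599 - 1*(-641)*(-5 - 552)) = 367543*(-1/432154) - 28855/(-599 - 1*(-641)*(-557)) = -367543/432154 - 28855/(-599 - 357037) = -367543/432154 - 28855/(-357636) = -367543/432154 - 28855*(-1/357636) = -367543/432154 + 28855/357636 = -59488402339/77276913972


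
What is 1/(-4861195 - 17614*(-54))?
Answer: -1/3910039 ≈ -2.5575e-7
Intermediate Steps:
1/(-4861195 - 17614*(-54)) = 1/(-4861195 + 951156) = 1/(-3910039) = -1/3910039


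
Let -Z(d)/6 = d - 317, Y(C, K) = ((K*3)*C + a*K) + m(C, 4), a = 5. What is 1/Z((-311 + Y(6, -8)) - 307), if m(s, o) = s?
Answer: 1/6678 ≈ 0.00014975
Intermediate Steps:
Y(C, K) = C + 5*K + 3*C*K (Y(C, K) = ((K*3)*C + 5*K) + C = ((3*K)*C + 5*K) + C = (3*C*K + 5*K) + C = (5*K + 3*C*K) + C = C + 5*K + 3*C*K)
Z(d) = 1902 - 6*d (Z(d) = -6*(d - 317) = -6*(-317 + d) = 1902 - 6*d)
1/Z((-311 + Y(6, -8)) - 307) = 1/(1902 - 6*((-311 + (6 + 5*(-8) + 3*6*(-8))) - 307)) = 1/(1902 - 6*((-311 + (6 - 40 - 144)) - 307)) = 1/(1902 - 6*((-311 - 178) - 307)) = 1/(1902 - 6*(-489 - 307)) = 1/(1902 - 6*(-796)) = 1/(1902 + 4776) = 1/6678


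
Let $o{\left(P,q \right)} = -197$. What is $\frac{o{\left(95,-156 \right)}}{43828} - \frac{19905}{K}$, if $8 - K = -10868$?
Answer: $- \frac{54658682}{29792083} \approx -1.8347$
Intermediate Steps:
$K = 10876$ ($K = 8 - -10868 = 8 + 10868 = 10876$)
$\frac{o{\left(95,-156 \right)}}{43828} - \frac{19905}{K} = - \frac{197}{43828} - \frac{19905}{10876} = - \frac{54658682}{29792083}$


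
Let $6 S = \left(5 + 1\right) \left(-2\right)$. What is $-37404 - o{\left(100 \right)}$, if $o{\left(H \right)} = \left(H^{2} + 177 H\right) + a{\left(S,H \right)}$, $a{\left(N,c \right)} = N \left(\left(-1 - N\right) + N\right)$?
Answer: $-65106$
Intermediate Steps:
$S = -2$ ($S = \frac{\left(5 + 1\right) \left(-2\right)}{6} = \frac{6 \left(-2\right)}{6} = \frac{1}{6} \left(-12\right) = -2$)
$a{\left(N,c \right)} = - N$ ($a{\left(N,c \right)} = N \left(-1\right) = - N$)
$o{\left(H \right)} = 2 + H^{2} + 177 H$ ($o{\left(H \right)} = \left(H^{2} + 177 H\right) - -2 = \left(H^{2} + 177 H\right) + 2 = 2 + H^{2} + 177 H$)
$-37404 - o{\left(100 \right)} = -37404 - \left(2 + 100^{2} + 177 \cdot 100\right) = -37404 - \left(2 + 10000 + 17700\right) = -37404 - 27702 = -65106$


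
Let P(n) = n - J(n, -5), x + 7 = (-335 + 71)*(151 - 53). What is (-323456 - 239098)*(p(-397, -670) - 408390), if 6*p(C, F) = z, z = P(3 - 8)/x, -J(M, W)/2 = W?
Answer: 5945478415358355/25879 ≈ 2.2974e+11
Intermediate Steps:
J(M, W) = -2*W
x = -25879 (x = -7 + (-335 + 71)*(151 - 53) = -7 - 264*98 = -7 - 25872 = -25879)
P(n) = -10 + n (P(n) = n - (-2)*(-5) = n - 1*10 = n - 10 = -10 + n)
z = 15/25879 (z = (-10 + (3 - 8))/(-25879) = (-10 - 5)*(-1/25879) = -15*(-1/25879) = 15/25879 ≈ 0.00057962)
p(C, F) = 5/51758 (p(C, F) = (1/6)*(15/25879) = 5/51758)
(-323456 - 239098)*(p(-397, -670) - 408390) = (-323456 - 239098)*(5/51758 - 408390) = -562554*(-21137449615/51758) = 5945478415358355/25879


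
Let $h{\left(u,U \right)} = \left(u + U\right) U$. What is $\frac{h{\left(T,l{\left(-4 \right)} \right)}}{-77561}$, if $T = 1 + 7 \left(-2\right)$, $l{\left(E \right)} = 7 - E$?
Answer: $\frac{2}{7051} \approx 0.00028365$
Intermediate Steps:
$T = -13$ ($T = 1 - 14 = -13$)
$h{\left(u,U \right)} = U \left(U + u\right)$ ($h{\left(u,U \right)} = \left(U + u\right) U = U \left(U + u\right)$)
$\frac{h{\left(T,l{\left(-4 \right)} \right)}}{-77561} = \frac{\left(7 - -4\right) \left(\left(7 - -4\right) - 13\right)}{-77561} = \left(7 + 4\right) \left(\left(7 + 4\right) - 13\right) \left(- \frac{1}{77561}\right) = 11 \left(11 - 13\right) \left(- \frac{1}{77561}\right) = 11 \left(-2\right) \left(- \frac{1}{77561}\right) = \left(-22\right) \left(- \frac{1}{77561}\right) = \frac{2}{7051}$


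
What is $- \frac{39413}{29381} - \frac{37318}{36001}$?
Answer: $- \frac{228667961}{96158671} \approx -2.378$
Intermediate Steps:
$- \frac{39413}{29381} - \frac{37318}{36001} = \left(-39413\right) \frac{1}{29381} - \frac{37318}{36001} = - \frac{3583}{2671} - \frac{37318}{36001} = - \frac{228667961}{96158671}$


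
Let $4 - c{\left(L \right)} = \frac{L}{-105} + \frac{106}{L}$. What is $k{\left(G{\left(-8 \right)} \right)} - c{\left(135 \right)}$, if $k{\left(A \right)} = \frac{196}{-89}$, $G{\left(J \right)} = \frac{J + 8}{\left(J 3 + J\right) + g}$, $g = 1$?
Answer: $- \frac{563737}{84105} \approx -6.7028$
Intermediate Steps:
$G{\left(J \right)} = \frac{8 + J}{1 + 4 J}$ ($G{\left(J \right)} = \frac{J + 8}{\left(J 3 + J\right) + 1} = \frac{8 + J}{\left(3 J + J\right) + 1} = \frac{8 + J}{4 J + 1} = \frac{8 + J}{1 + 4 J}$)
$k{\left(A \right)} = - \frac{196}{89}$ ($k{\left(A \right)} = 196 \left(- \frac{1}{89}\right) = - \frac{196}{89}$)
$c{\left(L \right)} = 4 - \frac{106}{L} + \frac{L}{105}$ ($c{\left(L \right)} = 4 - \left(\frac{L}{-105} + \frac{106}{L}\right) = 4 - \left(L \left(- \frac{1}{105}\right) + \frac{106}{L}\right) = 4 - \left(- \frac{L}{105} + \frac{106}{L}\right) = 4 - \left(\frac{106}{L} - \frac{L}{105}\right) = 4 + \left(- \frac{106}{L} + \frac{L}{105}\right) = 4 - \frac{106}{L} + \frac{L}{105}$)
$k{\left(G{\left(-8 \right)} \right)} - c{\left(135 \right)} = - \frac{196}{89} - \left(4 - \frac{106}{135} + \frac{1}{105} \cdot 135\right) = - \frac{196}{89} - \left(4 - \frac{106}{135} + \frac{9}{7}\right) = - \frac{196}{89} - \frac{4253}{945} = - \frac{563737}{84105}$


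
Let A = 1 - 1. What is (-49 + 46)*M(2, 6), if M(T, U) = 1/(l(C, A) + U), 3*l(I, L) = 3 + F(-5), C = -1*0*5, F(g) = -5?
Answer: -9/16 ≈ -0.56250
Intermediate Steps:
A = 0
C = 0 (C = 0*5 = 0)
l(I, L) = -⅔ (l(I, L) = (3 - 5)/3 = (⅓)*(-2) = -⅔)
M(T, U) = 1/(-⅔ + U)
(-49 + 46)*M(2, 6) = (-49 + 46)*(3/(-2 + 3*6)) = -9/(-2 + 18) = -9/16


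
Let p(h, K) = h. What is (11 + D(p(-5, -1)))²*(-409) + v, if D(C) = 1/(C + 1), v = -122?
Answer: -758193/16 ≈ -47387.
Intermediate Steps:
D(C) = 1/(1 + C)
(11 + D(p(-5, -1)))²*(-409) + v = (11 + 1/(1 - 5))²*(-409) - 122 = (11 + 1/(-4))²*(-409) - 122 = (11 - ¼)²*(-409) - 122 = (43/4)²*(-409) - 122 = (1849/16)*(-409) - 122 = -756241/16 - 122 = -758193/16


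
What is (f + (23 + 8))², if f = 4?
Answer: 1225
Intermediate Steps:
(f + (23 + 8))² = (4 + (23 + 8))² = (4 + 31)² = 35² = 1225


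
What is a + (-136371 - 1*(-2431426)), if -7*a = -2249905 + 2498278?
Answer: 15817012/7 ≈ 2.2596e+6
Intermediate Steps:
a = -248373/7 (a = -(-2249905 + 2498278)/7 = -⅐*248373 = -248373/7 ≈ -35482.)
a + (-136371 - 1*(-2431426)) = -248373/7 + (-136371 - 1*(-2431426)) = -248373/7 + (-136371 + 2431426) = -248373/7 + 2295055 = 15817012/7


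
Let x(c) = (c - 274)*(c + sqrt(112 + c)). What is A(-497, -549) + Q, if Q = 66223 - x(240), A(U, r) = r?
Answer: 73834 + 136*sqrt(22) ≈ 74472.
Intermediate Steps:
x(c) = (-274 + c)*(c + sqrt(112 + c))
Q = 74383 + 136*sqrt(22) (Q = 66223 - (240**2 - 274*240 - 274*sqrt(112 + 240) + 240*sqrt(112 + 240)) = 66223 - (57600 - 65760 - 1096*sqrt(22) + 240*sqrt(352)) = 66223 - (57600 - 65760 - 1096*sqrt(22) + 240*(4*sqrt(22))) = 66223 - (57600 - 65760 - 1096*sqrt(22) + 960*sqrt(22)) = 66223 - (-8160 - 136*sqrt(22)) = 66223 + (8160 + 136*sqrt(22)) = 74383 + 136*sqrt(22) ≈ 75021.)
A(-497, -549) + Q = -549 + (74383 + 136*sqrt(22)) = 73834 + 136*sqrt(22)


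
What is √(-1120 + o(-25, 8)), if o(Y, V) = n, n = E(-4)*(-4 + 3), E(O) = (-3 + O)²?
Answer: I*√1169 ≈ 34.191*I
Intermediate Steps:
n = -49 (n = (-3 - 4)²*(-4 + 3) = (-7)²*(-1) = 49*(-1) = -49)
o(Y, V) = -49
√(-1120 + o(-25, 8)) = √(-1120 - 49) = √(-1169) = I*√1169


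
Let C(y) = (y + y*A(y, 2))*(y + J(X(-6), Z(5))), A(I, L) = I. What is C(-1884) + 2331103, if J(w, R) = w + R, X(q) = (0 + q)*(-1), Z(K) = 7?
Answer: -6635176109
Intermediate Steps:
X(q) = -q (X(q) = q*(-1) = -q)
J(w, R) = R + w
C(y) = (13 + y)*(y + y**2) (C(y) = (y + y*y)*(y + (7 - 1*(-6))) = (y + y**2)*(y + (7 + 6)) = (y + y**2)*(y + 13) = (y + y**2)*(13 + y) = (13 + y)*(y + y**2))
C(-1884) + 2331103 = -1884*(13 + (-1884)**2 + 14*(-1884)) + 2331103 = -1884*(13 + 3549456 - 26376) + 2331103 = -1884*3523093 + 2331103 = -6637507212 + 2331103 = -6635176109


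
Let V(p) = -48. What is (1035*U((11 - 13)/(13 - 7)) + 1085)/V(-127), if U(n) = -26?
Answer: 25825/48 ≈ 538.02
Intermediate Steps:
(1035*U((11 - 13)/(13 - 7)) + 1085)/V(-127) = (1035*(-26) + 1085)/(-48) = (-26910 + 1085)*(-1/48) = -25825*(-1/48) = 25825/48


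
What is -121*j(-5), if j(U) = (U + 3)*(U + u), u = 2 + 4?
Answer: 242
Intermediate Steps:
u = 6
j(U) = (3 + U)*(6 + U) (j(U) = (U + 3)*(U + 6) = (3 + U)*(6 + U))
-121*j(-5) = -121*(18 + (-5)² + 9*(-5)) = -121*(18 + 25 - 45) = -121*(-2) = 242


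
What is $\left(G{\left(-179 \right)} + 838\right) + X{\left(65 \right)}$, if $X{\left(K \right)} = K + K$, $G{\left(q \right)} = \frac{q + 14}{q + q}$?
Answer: $\frac{346709}{358} \approx 968.46$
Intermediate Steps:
$G{\left(q \right)} = \frac{14 + q}{2 q}$
$X{\left(K \right)} = 2 K$
$\left(G{\left(-179 \right)} + 838\right) + X{\left(65 \right)} = \left(\frac{14 - 179}{2 \left(-179\right)} + 838\right) + 2 \cdot 65 = \left(\frac{1}{2} \left(- \frac{1}{179}\right) \left(-165\right) + 838\right) + 130 = \left(\frac{165}{358} + 838\right) + 130 = \frac{300169}{358} + 130 = \frac{346709}{358}$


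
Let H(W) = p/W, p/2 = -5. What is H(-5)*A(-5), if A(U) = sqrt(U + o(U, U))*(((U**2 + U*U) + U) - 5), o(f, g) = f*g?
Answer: 160*sqrt(5) ≈ 357.77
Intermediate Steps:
p = -10 (p = 2*(-5) = -10)
H(W) = -10/W
A(U) = sqrt(U + U**2)*(-5 + U + 2*U**2) (A(U) = sqrt(U + U*U)*(((U**2 + U*U) + U) - 5) = sqrt(U + U**2)*(((U**2 + U**2) + U) - 5) = sqrt(U + U**2)*((2*U**2 + U) - 5) = sqrt(U + U**2)*((U + 2*U**2) - 5) = sqrt(U + U**2)*(-5 + U + 2*U**2))
H(-5)*A(-5) = (-10/(-5))*(sqrt(-5*(1 - 5))*(-5 - 5 + 2*(-5)**2)) = (-10*(-1/5))*(sqrt(-5*(-4))*(-5 - 5 + 2*25)) = 2*(sqrt(20)*(-5 - 5 + 50)) = 2*((2*sqrt(5))*40) = 2*(80*sqrt(5)) = 160*sqrt(5)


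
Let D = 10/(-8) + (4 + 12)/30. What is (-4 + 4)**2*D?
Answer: 0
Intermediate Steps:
D = -43/60 (D = 10*(-1/8) + 16*(1/30) = -5/4 + 8/15 = -43/60 ≈ -0.71667)
(-4 + 4)**2*D = (-4 + 4)**2*(-43/60) = 0**2*(-43/60) = 0*(-43/60) = 0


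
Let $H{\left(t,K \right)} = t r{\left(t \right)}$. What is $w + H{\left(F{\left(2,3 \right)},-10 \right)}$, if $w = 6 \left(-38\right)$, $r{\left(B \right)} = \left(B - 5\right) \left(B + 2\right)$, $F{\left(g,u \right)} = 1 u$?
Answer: $-258$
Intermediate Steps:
$F{\left(g,u \right)} = u$
$r{\left(B \right)} = \left(-5 + B\right) \left(2 + B\right)$
$H{\left(t,K \right)} = t \left(-10 + t^{2} - 3 t\right)$
$w = -228$
$w + H{\left(F{\left(2,3 \right)},-10 \right)} = -228 + 3 \left(-10 + 3^{2} - 9\right) = -228 + 3 \left(-10 + 9 - 9\right) = -228 + 3 \left(-10\right) = -228 - 30 = -258$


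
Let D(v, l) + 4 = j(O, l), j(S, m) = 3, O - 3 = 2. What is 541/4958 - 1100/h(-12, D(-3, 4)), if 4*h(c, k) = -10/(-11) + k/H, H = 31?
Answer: -7438821441/1482442 ≈ -5018.0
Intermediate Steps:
O = 5 (O = 3 + 2 = 5)
D(v, l) = -1 (D(v, l) = -4 + 3 = -1)
h(c, k) = 5/22 + k/124 (h(c, k) = (-10/(-11) + k/31)/4 = (-10*(-1/11) + k*(1/31))/4 = (10/11 + k/31)/4 = 5/22 + k/124)
541/4958 - 1100/h(-12, D(-3, 4)) = 541/4958 - 1100/(5/22 + (1/124)*(-1)) = 541*(1/4958) - 1100/(5/22 - 1/124) = 541/4958 - 1100/299/1364 = 541/4958 - 1100*1364/299 = 541/4958 - 1500400/299 = -7438821441/1482442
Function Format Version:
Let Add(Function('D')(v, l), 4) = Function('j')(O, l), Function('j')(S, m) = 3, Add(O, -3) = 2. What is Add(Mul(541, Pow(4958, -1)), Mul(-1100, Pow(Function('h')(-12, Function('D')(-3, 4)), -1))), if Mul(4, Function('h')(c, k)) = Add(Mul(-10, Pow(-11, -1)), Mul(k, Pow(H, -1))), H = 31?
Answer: Rational(-7438821441, 1482442) ≈ -5018.0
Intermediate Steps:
O = 5 (O = Add(3, 2) = 5)
Function('D')(v, l) = -1 (Function('D')(v, l) = Add(-4, 3) = -1)
Function('h')(c, k) = Add(Rational(5, 22), Mul(Rational(1, 124), k)) (Function('h')(c, k) = Mul(Rational(1, 4), Add(Mul(-10, Pow(-11, -1)), Mul(k, Pow(31, -1)))) = Mul(Rational(1, 4), Add(Mul(-10, Rational(-1, 11)), Mul(k, Rational(1, 31)))) = Mul(Rational(1, 4), Add(Rational(10, 11), Mul(Rational(1, 31), k))) = Add(Rational(5, 22), Mul(Rational(1, 124), k)))
Add(Mul(541, Pow(4958, -1)), Mul(-1100, Pow(Function('h')(-12, Function('D')(-3, 4)), -1))) = Add(Mul(541, Pow(4958, -1)), Mul(-1100, Pow(Add(Rational(5, 22), Mul(Rational(1, 124), -1)), -1))) = Add(Mul(541, Rational(1, 4958)), Mul(-1100, Pow(Add(Rational(5, 22), Rational(-1, 124)), -1))) = Add(Rational(541, 4958), Mul(-1100, Pow(Rational(299, 1364), -1))) = Add(Rational(541, 4958), Mul(-1100, Rational(1364, 299))) = Add(Rational(541, 4958), Rational(-1500400, 299)) = Rational(-7438821441, 1482442)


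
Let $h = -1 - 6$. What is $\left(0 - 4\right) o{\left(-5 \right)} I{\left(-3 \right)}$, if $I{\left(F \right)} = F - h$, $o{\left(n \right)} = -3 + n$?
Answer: $128$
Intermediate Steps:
$h = -7$ ($h = -1 - 6 = -7$)
$I{\left(F \right)} = 7 + F$ ($I{\left(F \right)} = F - -7 = F + 7 = 7 + F$)
$\left(0 - 4\right) o{\left(-5 \right)} I{\left(-3 \right)} = \left(0 - 4\right) \left(-3 - 5\right) \left(7 - 3\right) = \left(-4\right) \left(-8\right) 4 = 32 \cdot 4 = 128$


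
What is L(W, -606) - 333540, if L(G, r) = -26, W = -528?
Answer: -333566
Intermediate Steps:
L(W, -606) - 333540 = -26 - 333540 = -333566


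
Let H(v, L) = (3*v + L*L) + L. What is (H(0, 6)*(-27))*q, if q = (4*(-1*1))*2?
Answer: 9072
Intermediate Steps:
H(v, L) = L + L² + 3*v (H(v, L) = (3*v + L²) + L = (L² + 3*v) + L = L + L² + 3*v)
q = -8 (q = (4*(-1))*2 = -4*2 = -8)
(H(0, 6)*(-27))*q = ((6 + 6² + 3*0)*(-27))*(-8) = ((6 + 36 + 0)*(-27))*(-8) = (42*(-27))*(-8) = -1134*(-8) = 9072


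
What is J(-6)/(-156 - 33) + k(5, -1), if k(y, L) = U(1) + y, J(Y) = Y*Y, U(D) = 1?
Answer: 122/21 ≈ 5.8095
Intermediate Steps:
J(Y) = Y**2
k(y, L) = 1 + y
J(-6)/(-156 - 33) + k(5, -1) = (-6)**2/(-156 - 33) + (1 + 5) = 36/(-189) + 6 = 36*(-1/189) + 6 = -4/21 + 6 = 122/21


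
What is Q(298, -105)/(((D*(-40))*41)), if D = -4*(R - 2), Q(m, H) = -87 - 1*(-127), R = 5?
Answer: 1/492 ≈ 0.0020325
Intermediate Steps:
Q(m, H) = 40 (Q(m, H) = -87 + 127 = 40)
D = -12 (D = -4*(5 - 2) = -4*3 = -12)
Q(298, -105)/(((D*(-40))*41)) = 40/((-12*(-40)*41)) = 40/((480*41)) = 40/19680 = 40*(1/19680) = 1/492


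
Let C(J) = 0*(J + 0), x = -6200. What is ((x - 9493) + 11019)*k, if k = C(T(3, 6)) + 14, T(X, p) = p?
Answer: -65436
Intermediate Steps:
C(J) = 0 (C(J) = 0*J = 0)
k = 14 (k = 0 + 14 = 14)
((x - 9493) + 11019)*k = ((-6200 - 9493) + 11019)*14 = (-15693 + 11019)*14 = -4674*14 = -65436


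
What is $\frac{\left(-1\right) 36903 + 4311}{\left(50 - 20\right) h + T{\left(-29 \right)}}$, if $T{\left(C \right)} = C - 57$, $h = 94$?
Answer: $- \frac{16296}{1367} \approx -11.921$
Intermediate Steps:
$T{\left(C \right)} = -57 + C$
$\frac{\left(-1\right) 36903 + 4311}{\left(50 - 20\right) h + T{\left(-29 \right)}} = \frac{\left(-1\right) 36903 + 4311}{\left(50 - 20\right) 94 - 86} = \frac{-36903 + 4311}{30 \cdot 94 - 86} = - \frac{32592}{2820 - 86} = - \frac{32592}{2734} = \left(-32592\right) \frac{1}{2734} = - \frac{16296}{1367}$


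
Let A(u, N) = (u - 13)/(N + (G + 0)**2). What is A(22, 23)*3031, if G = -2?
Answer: 3031/3 ≈ 1010.3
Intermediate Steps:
A(u, N) = (-13 + u)/(4 + N) (A(u, N) = (u - 13)/(N + (-2 + 0)**2) = (-13 + u)/(N + (-2)**2) = (-13 + u)/(N + 4) = (-13 + u)/(4 + N))
A(22, 23)*3031 = ((-13 + 22)/(4 + 23))*3031 = (9/27)*3031 = ((1/27)*9)*3031 = (1/3)*3031 = 3031/3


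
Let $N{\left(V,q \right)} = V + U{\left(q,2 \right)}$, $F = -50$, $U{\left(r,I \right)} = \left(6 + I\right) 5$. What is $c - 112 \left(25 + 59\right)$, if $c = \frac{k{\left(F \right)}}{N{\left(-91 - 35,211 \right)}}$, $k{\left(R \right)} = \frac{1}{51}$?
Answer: $- \frac{41263489}{4386} \approx -9408.0$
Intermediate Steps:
$U{\left(r,I \right)} = 30 + 5 I$
$N{\left(V,q \right)} = 40 + V$ ($N{\left(V,q \right)} = V + \left(30 + 5 \cdot 2\right) = V + \left(30 + 10\right) = V + 40 = 40 + V$)
$k{\left(R \right)} = \frac{1}{51}$
$c = - \frac{1}{4386}$ ($c = \frac{1}{51 \left(40 - 126\right)} = \frac{1}{51 \left(-86\right)} = \frac{1}{51} \left(- \frac{1}{86}\right) = - \frac{1}{4386} \approx -0.000228$)
$c - 112 \left(25 + 59\right) = - \frac{1}{4386} - 112 \left(25 + 59\right) = - \frac{1}{4386} - 9408 = - \frac{41263489}{4386}$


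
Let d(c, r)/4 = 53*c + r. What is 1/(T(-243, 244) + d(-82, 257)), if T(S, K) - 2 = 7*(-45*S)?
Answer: 1/60191 ≈ 1.6614e-5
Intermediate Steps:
d(c, r) = 4*r + 212*c (d(c, r) = 4*(53*c + r) = 4*(r + 53*c) = 4*r + 212*c)
T(S, K) = 2 - 315*S (T(S, K) = 2 + 7*(-45*S) = 2 - 315*S)
1/(T(-243, 244) + d(-82, 257)) = 1/((2 - 315*(-243)) + (4*257 + 212*(-82))) = 1/((2 + 76545) + (1028 - 17384)) = 1/(76547 - 16356) = 1/60191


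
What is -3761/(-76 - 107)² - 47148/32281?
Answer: -1700348213/1081058409 ≈ -1.5729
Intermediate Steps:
-3761/(-76 - 107)² - 47148/32281 = -3761/((-183)²) - 47148*1/32281 = -3761/33489 - 47148/32281 = -1700348213/1081058409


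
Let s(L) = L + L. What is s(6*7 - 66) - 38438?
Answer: -38486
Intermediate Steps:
s(L) = 2*L
s(6*7 - 66) - 38438 = 2*(6*7 - 66) - 38438 = 2*(42 - 66) - 38438 = 2*(-24) - 38438 = -48 - 38438 = -38486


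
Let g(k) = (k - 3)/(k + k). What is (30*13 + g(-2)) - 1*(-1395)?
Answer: 7145/4 ≈ 1786.3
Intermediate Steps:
g(k) = (-3 + k)/(2*k) (g(k) = (-3 + k)/((2*k)) = (-3 + k)*(1/(2*k)) = (-3 + k)/(2*k))
(30*13 + g(-2)) - 1*(-1395) = (30*13 + (1/2)*(-3 - 2)/(-2)) - 1*(-1395) = (390 + (1/2)*(-1/2)*(-5)) + 1395 = (390 + 5/4) + 1395 = 1565/4 + 1395 = 7145/4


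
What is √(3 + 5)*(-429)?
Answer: -858*√2 ≈ -1213.4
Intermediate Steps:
√(3 + 5)*(-429) = √8*(-429) = (2*√2)*(-429) = -858*√2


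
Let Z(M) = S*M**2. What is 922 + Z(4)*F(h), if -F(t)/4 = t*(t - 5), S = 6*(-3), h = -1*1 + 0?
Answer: 7834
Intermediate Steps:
h = -1 (h = -1 + 0 = -1)
S = -18
F(t) = -4*t*(-5 + t) (F(t) = -4*t*(t - 5) = -4*t*(-5 + t))
Z(M) = -18*M**2
922 + Z(4)*F(h) = 922 + (-18*4**2)*(4*(-1)*(5 - 1*(-1))) = 922 + (-18*16)*(4*(-1)*(5 + 1)) = 922 - 1152*(-1)*6 = 922 - 288*(-24) = 922 + 6912 = 7834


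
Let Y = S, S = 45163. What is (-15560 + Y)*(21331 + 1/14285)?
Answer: 9020428885608/14285 ≈ 6.3146e+8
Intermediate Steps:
Y = 45163
(-15560 + Y)*(21331 + 1/14285) = (-15560 + 45163)*(21331 + 1/14285) = 29603*(21331 + 1/14285) = 29603*(304713336/14285) = 9020428885608/14285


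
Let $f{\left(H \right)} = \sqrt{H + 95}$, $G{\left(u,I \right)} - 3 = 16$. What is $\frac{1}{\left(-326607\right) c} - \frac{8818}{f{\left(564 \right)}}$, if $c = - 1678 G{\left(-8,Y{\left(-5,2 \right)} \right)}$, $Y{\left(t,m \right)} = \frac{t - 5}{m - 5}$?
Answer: $\frac{1}{10412884374} - \frac{8818 \sqrt{659}}{659} \approx -343.5$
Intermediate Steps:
$Y{\left(t,m \right)} = \frac{-5 + t}{-5 + m}$
$G{\left(u,I \right)} = 19$ ($G{\left(u,I \right)} = 3 + 16 = 19$)
$c = -31882$ ($c = \left(-1678\right) 19 = -31882$)
$f{\left(H \right)} = \sqrt{95 + H}$
$\frac{1}{\left(-326607\right) c} - \frac{8818}{f{\left(564 \right)}} = \frac{1}{\left(-326607\right) \left(-31882\right)} - \frac{8818}{\sqrt{95 + 564}} = \left(- \frac{1}{326607}\right) \left(- \frac{1}{31882}\right) - \frac{8818}{\sqrt{659}} = \frac{1}{10412884374} - 8818 \frac{\sqrt{659}}{659} = \frac{1}{10412884374} - \frac{8818 \sqrt{659}}{659}$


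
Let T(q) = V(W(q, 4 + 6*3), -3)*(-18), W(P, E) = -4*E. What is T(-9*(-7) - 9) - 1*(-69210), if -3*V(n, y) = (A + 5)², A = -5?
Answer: 69210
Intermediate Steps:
V(n, y) = 0 (V(n, y) = -(-5 + 5)²/3 = -⅓*0² = -⅓*0 = 0)
T(q) = 0 (T(q) = 0*(-18) = 0)
T(-9*(-7) - 9) - 1*(-69210) = 0 - 1*(-69210) = 0 + 69210 = 69210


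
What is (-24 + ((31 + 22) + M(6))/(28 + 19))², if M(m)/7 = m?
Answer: 1067089/2209 ≈ 483.06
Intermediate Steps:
M(m) = 7*m
(-24 + ((31 + 22) + M(6))/(28 + 19))² = (-24 + ((31 + 22) + 7*6)/(28 + 19))² = (-24 + (53 + 42)/47)² = (-24 + 95*(1/47))² = (-24 + 95/47)² = (-1033/47)² = 1067089/2209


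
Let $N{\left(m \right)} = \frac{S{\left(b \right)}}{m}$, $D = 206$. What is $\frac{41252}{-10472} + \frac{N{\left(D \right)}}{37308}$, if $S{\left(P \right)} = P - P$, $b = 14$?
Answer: $- \frac{10313}{2618} \approx -3.9393$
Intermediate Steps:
$S{\left(P \right)} = 0$
$N{\left(m \right)} = 0$ ($N{\left(m \right)} = \frac{0}{m} = 0$)
$\frac{41252}{-10472} + \frac{N{\left(D \right)}}{37308} = \frac{41252}{-10472} + \frac{0}{37308} = 41252 \left(- \frac{1}{10472}\right) + 0 \cdot \frac{1}{37308} = - \frac{10313}{2618} + 0 = - \frac{10313}{2618}$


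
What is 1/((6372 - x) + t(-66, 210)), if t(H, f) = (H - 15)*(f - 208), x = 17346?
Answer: -1/11136 ≈ -8.9799e-5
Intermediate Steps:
t(H, f) = (-208 + f)*(-15 + H) (t(H, f) = (-15 + H)*(-208 + f) = (-208 + f)*(-15 + H))
1/((6372 - x) + t(-66, 210)) = 1/((6372 - 1*17346) + (3120 - 208*(-66) - 15*210 - 66*210)) = 1/((6372 - 17346) + (3120 + 13728 - 3150 - 13860)) = 1/(-10974 - 162) = 1/(-11136) = -1/11136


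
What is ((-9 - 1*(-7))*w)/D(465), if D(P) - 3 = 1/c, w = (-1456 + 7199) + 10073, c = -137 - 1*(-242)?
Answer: -830340/79 ≈ -10511.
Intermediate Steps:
c = 105 (c = -137 + 242 = 105)
w = 15816 (w = 5743 + 10073 = 15816)
D(P) = 316/105 (D(P) = 3 + 1/105 = 316/105)
((-9 - 1*(-7))*w)/D(465) = ((-9 - 1*(-7))*15816)/(316/105) = ((-9 + 7)*15816)*(105/316) = -2*15816*(105/316) = -31632*105/316 = -830340/79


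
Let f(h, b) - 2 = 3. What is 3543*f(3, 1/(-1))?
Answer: 17715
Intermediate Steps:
f(h, b) = 5 (f(h, b) = 2 + 3 = 5)
3543*f(3, 1/(-1)) = 3543*5 = 17715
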